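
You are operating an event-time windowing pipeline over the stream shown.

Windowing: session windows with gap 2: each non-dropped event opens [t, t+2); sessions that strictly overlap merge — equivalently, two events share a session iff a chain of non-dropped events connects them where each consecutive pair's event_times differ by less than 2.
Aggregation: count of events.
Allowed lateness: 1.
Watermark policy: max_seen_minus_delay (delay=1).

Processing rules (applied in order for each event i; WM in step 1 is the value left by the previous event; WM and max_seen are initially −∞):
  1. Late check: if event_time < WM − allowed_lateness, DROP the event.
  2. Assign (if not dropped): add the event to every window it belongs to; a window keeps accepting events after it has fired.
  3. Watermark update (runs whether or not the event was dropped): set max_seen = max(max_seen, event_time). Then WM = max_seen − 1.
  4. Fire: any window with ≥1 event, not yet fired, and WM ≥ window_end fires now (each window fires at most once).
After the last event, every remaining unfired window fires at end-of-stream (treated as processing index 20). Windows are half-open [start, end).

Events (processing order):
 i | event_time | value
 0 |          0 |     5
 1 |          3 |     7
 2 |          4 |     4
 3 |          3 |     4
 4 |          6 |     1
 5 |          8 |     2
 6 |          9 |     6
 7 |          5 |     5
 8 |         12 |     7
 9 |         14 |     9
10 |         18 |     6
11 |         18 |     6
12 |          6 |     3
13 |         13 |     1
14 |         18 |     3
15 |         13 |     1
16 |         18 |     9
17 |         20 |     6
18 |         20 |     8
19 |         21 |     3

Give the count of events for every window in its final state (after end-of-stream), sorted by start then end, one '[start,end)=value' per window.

[0,2)=1 [3,6)=3 [6,8)=1 [8,11)=2 [12,14)=1 [14,16)=1 [18,20)=4 [20,23)=3

i=0 t=0 v=5: → [0,2); WM=-1
i=1 t=3 v=7: → [3,5); WM=2
i=2 t=4 v=4: → [3,6); WM=3
i=3 t=3 v=4: → [3,6); WM=3
i=4 t=6 v=1: → [6,8); WM=5
i=5 t=8 v=2: → [8,10); WM=7
i=6 t=9 v=6: → [8,11); WM=8
i=7 t=5 v=5: DROP (t<8-1); WM=8
i=8 t=12 v=7: → [12,14); WM=11
i=9 t=14 v=9: → [14,16); WM=13
i=10 t=18 v=6: → [18,20); WM=17
i=11 t=18 v=6: → [18,20); WM=17
i=12 t=6 v=3: DROP (t<17-1); WM=17
i=13 t=13 v=1: DROP (t<17-1); WM=17
i=14 t=18 v=3: → [18,20); WM=17
i=15 t=13 v=1: DROP (t<17-1); WM=17
i=16 t=18 v=9: → [18,20); WM=17
i=17 t=20 v=6: → [20,22); WM=19
i=18 t=20 v=8: → [20,22); WM=19
i=19 t=21 v=3: → [20,23); WM=20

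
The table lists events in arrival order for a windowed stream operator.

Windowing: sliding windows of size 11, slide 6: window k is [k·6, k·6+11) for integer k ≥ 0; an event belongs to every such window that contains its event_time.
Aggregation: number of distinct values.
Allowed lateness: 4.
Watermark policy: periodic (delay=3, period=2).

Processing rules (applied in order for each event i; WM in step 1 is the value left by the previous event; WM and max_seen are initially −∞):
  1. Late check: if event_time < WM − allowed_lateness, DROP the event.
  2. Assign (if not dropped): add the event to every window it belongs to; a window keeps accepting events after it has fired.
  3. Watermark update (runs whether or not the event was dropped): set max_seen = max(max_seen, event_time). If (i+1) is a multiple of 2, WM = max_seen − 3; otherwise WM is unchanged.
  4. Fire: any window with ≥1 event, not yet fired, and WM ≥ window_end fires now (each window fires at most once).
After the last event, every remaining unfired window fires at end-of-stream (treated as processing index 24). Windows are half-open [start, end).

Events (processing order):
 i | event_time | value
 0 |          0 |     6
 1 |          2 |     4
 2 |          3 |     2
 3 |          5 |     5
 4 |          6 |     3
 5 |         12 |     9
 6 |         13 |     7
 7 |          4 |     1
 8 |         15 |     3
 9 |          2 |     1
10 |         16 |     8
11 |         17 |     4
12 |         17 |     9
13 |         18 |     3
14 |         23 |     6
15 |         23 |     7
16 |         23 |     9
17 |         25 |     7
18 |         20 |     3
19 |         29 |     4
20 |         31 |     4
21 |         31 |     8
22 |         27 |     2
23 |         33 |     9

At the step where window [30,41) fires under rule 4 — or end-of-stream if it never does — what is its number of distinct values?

i=0 t=0 v=6: → [0,11); WM=−∞
i=1 t=2 v=4: → [0,11); WM=-1
i=2 t=3 v=2: → [0,11); WM=-1
i=3 t=5 v=5: → [0,11); WM=2
i=4 t=6 v=3: → [6,17),[0,11); WM=2
i=5 t=12 v=9: → [12,23),[6,17); WM=9
i=6 t=13 v=7: → [12,23),[6,17); WM=9
i=7 t=4 v=1: DROP (t<9-4); WM=10
i=8 t=15 v=3: → [12,23),[6,17); WM=10
i=9 t=2 v=1: DROP (t<10-4); WM=12; [0,11) fires=5
i=10 t=16 v=8: → [12,23),[6,17); WM=12
i=11 t=17 v=4: → [12,23); WM=14
i=12 t=17 v=9: → [12,23); WM=14
i=13 t=18 v=3: → [18,29),[12,23); WM=15
i=14 t=23 v=6: → [18,29); WM=15
i=15 t=23 v=7: → [18,29); WM=20; [6,17) fires=4
i=16 t=23 v=9: → [18,29); WM=20
i=17 t=25 v=7: → [24,35),[18,29); WM=22
i=18 t=20 v=3: → [18,29),[12,23); WM=22
i=19 t=29 v=4: → [24,35); WM=26; [12,23) fires=5
i=20 t=31 v=4: → [30,41),[24,35); WM=26
i=21 t=31 v=8: → [30,41),[24,35); WM=28
i=22 t=27 v=2: → [24,35),[18,29); WM=28
i=23 t=33 v=9: → [30,41),[24,35); WM=30; [18,29) fires=5

3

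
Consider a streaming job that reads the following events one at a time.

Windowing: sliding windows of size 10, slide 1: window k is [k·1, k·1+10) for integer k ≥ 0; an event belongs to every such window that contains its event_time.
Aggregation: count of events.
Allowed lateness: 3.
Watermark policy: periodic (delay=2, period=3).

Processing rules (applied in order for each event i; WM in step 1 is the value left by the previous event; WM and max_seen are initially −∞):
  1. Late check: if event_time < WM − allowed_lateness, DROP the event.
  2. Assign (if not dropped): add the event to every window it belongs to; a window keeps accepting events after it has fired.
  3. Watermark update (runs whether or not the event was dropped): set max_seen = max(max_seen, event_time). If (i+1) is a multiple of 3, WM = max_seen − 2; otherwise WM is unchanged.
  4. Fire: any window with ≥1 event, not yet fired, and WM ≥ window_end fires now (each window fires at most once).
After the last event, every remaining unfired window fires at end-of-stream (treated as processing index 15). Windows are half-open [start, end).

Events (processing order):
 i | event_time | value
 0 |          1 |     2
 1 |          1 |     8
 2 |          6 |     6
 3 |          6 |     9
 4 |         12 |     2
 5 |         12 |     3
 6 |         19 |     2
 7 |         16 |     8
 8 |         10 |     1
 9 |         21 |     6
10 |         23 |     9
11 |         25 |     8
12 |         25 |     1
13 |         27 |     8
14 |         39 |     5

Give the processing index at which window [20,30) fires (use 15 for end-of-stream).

i=0 t=1 v=2: → [1,11),[0,10); WM=−∞
i=1 t=1 v=8: → [1,11),[0,10); WM=−∞
i=2 t=6 v=6: → [6,16),[5,15),[4,14),[3,13),[2,12),[1,11),[0,10); WM=4
i=3 t=6 v=9: → [6,16),[5,15),[4,14),[3,13),[2,12),[1,11),[0,10); WM=4
i=4 t=12 v=2: → [12,22),[11,21),[10,20),[9,19),[8,18),[7,17),[6,16),[5,15),[4,14),[3,13); WM=4
i=5 t=12 v=3: → [12,22),[11,21),[10,20),[9,19),[8,18),[7,17),[6,16),[5,15),[4,14),[3,13); WM=10; [0,10) fires=4
i=6 t=19 v=2: → [19,29),[18,28),[17,27),[16,26),[15,25),[14,24),[13,23),[12,22),[11,21),[10,20); WM=10
i=7 t=16 v=8: → [16,26),[15,25),[14,24),[13,23),[12,22),[11,21),[10,20),[9,19),[8,18),[7,17); WM=10
i=8 t=10 v=1: → [10,20),[9,19),[8,18),[7,17),[6,16),[5,15),[4,14),[3,13),[2,12),[1,11); WM=17; [1,11) fires=5 [2,12) fires=3 [3,13) fires=5 [4,14) fires=5 [5,15) fires=5 [6,16) fires=5 [7,17) fires=4
i=9 t=21 v=6: → [21,31),[20,30),[19,29),[18,28),[17,27),[16,26),[15,25),[14,24),[13,23),[12,22); WM=17
i=10 t=23 v=9: → [23,33),[22,32),[21,31),[20,30),[19,29),[18,28),[17,27),[16,26),[15,25),[14,24); WM=17
i=11 t=25 v=8: → [25,35),[24,34),[23,33),[22,32),[21,31),[20,30),[19,29),[18,28),[17,27),[16,26); WM=23; [8,18) fires=4 [9,19) fires=4 [10,20) fires=5 [11,21) fires=4 [12,22) fires=5 [13,23) fires=3
i=12 t=25 v=1: → [25,35),[24,34),[23,33),[22,32),[21,31),[20,30),[19,29),[18,28),[17,27),[16,26); WM=23
i=13 t=27 v=8: → [27,37),[26,36),[25,35),[24,34),[23,33),[22,32),[21,31),[20,30),[19,29),[18,28); WM=23
i=14 t=39 v=5: → [39,49),[38,48),[37,47),[36,46),[35,45),[34,44),[33,43),[32,42),[31,41),[30,40); WM=37; [14,24) fires=4 [15,25) fires=4 [16,26) fires=6 [17,27) fires=5 [18,28) fires=6 [19,29) fires=6 [20,30) fires=5 [21,31) fires=5 [22,32) fires=4 [23,33) fires=4 [24,34) fires=3 [25,35) fires=3 [26,36) fires=1 [27,37) fires=1

14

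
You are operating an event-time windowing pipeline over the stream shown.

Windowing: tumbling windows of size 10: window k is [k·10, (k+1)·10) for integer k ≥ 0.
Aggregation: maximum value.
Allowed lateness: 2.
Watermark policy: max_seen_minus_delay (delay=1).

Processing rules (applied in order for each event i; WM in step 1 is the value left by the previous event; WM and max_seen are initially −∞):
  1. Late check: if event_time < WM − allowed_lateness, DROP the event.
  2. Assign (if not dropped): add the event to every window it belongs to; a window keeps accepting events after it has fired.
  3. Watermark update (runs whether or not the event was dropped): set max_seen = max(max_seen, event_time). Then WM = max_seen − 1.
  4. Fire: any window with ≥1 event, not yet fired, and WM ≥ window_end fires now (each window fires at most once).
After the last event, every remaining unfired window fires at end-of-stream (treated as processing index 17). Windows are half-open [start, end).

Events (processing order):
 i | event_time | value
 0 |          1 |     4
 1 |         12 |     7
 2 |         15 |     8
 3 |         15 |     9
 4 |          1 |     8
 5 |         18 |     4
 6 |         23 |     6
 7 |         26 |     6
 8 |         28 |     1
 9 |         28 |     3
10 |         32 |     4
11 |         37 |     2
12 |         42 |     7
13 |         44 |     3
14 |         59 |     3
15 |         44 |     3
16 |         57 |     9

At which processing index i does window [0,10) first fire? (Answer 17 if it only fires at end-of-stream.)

1

i=0 t=1 v=4: → [0,10); WM=0
i=1 t=12 v=7: → [10,20); WM=11; [0,10) fires=4
i=2 t=15 v=8: → [10,20); WM=14
i=3 t=15 v=9: → [10,20); WM=14
i=4 t=1 v=8: DROP (t<14-2); WM=14
i=5 t=18 v=4: → [10,20); WM=17
i=6 t=23 v=6: → [20,30); WM=22; [10,20) fires=9
i=7 t=26 v=6: → [20,30); WM=25
i=8 t=28 v=1: → [20,30); WM=27
i=9 t=28 v=3: → [20,30); WM=27
i=10 t=32 v=4: → [30,40); WM=31; [20,30) fires=6
i=11 t=37 v=2: → [30,40); WM=36
i=12 t=42 v=7: → [40,50); WM=41; [30,40) fires=4
i=13 t=44 v=3: → [40,50); WM=43
i=14 t=59 v=3: → [50,60); WM=58; [40,50) fires=7
i=15 t=44 v=3: DROP (t<58-2); WM=58
i=16 t=57 v=9: → [50,60); WM=58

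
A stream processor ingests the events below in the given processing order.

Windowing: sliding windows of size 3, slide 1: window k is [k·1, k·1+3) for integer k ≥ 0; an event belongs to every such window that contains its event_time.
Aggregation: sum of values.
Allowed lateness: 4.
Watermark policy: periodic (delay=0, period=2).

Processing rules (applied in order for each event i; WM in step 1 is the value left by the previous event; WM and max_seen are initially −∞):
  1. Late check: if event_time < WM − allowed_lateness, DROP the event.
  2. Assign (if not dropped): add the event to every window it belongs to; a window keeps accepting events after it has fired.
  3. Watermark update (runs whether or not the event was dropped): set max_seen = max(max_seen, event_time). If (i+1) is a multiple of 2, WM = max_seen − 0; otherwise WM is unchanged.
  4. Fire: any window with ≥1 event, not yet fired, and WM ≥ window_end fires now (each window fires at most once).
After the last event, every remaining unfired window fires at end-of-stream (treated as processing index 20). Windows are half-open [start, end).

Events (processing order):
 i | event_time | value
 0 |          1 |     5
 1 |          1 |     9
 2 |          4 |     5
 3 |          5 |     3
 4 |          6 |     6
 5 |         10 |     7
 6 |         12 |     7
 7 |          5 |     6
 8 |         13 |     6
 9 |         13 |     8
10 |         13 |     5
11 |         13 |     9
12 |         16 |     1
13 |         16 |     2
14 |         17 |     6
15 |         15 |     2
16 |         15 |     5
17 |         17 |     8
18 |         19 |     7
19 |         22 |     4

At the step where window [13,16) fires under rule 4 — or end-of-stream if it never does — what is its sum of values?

i=0 t=1 v=5: → [1,4),[0,3); WM=−∞
i=1 t=1 v=9: → [1,4),[0,3); WM=1
i=2 t=4 v=5: → [4,7),[3,6),[2,5); WM=1
i=3 t=5 v=3: → [5,8),[4,7),[3,6); WM=5; [0,3) fires=14 [1,4) fires=14 [2,5) fires=5
i=4 t=6 v=6: → [6,9),[5,8),[4,7); WM=5
i=5 t=10 v=7: → [10,13),[9,12),[8,11); WM=10; [3,6) fires=8 [4,7) fires=14 [5,8) fires=9 [6,9) fires=6
i=6 t=12 v=7: → [12,15),[11,14),[10,13); WM=10
i=7 t=5 v=6: DROP (t<10-4); WM=12; [8,11) fires=7 [9,12) fires=7
i=8 t=13 v=6: → [13,16),[12,15),[11,14); WM=12
i=9 t=13 v=8: → [13,16),[12,15),[11,14); WM=13; [10,13) fires=14
i=10 t=13 v=5: → [13,16),[12,15),[11,14); WM=13
i=11 t=13 v=9: → [13,16),[12,15),[11,14); WM=13
i=12 t=16 v=1: → [16,19),[15,18),[14,17); WM=13
i=13 t=16 v=2: → [16,19),[15,18),[14,17); WM=16; [11,14) fires=35 [12,15) fires=35 [13,16) fires=28
i=14 t=17 v=6: → [17,20),[16,19),[15,18); WM=16
i=15 t=15 v=2: → [15,18),[14,17),[13,16); WM=17; [14,17) fires=5
i=16 t=15 v=5: → [15,18),[14,17),[13,16); WM=17
i=17 t=17 v=8: → [17,20),[16,19),[15,18); WM=17
i=18 t=19 v=7: → [19,22),[18,21),[17,20); WM=17
i=19 t=22 v=4: → [22,25),[21,24),[20,23); WM=22; [15,18) fires=24 [16,19) fires=17 [17,20) fires=21 [18,21) fires=7 [19,22) fires=7

28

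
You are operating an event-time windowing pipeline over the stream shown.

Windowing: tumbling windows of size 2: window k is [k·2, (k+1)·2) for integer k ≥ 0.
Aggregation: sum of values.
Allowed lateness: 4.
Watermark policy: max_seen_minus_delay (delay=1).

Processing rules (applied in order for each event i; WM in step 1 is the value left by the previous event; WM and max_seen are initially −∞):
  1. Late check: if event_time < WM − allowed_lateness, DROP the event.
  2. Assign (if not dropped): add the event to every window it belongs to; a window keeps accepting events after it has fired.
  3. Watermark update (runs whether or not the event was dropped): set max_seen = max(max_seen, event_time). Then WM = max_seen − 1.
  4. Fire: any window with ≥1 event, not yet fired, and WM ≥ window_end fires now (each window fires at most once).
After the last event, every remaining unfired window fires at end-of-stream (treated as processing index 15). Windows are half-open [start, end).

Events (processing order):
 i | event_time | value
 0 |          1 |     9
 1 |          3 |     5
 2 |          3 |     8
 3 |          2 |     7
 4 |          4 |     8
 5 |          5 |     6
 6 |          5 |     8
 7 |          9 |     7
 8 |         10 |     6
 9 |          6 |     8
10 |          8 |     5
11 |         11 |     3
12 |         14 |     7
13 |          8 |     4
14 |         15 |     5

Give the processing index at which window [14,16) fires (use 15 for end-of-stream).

15

i=0 t=1 v=9: → [0,2); WM=0
i=1 t=3 v=5: → [2,4); WM=2; [0,2) fires=9
i=2 t=3 v=8: → [2,4); WM=2
i=3 t=2 v=7: → [2,4); WM=2
i=4 t=4 v=8: → [4,6); WM=3
i=5 t=5 v=6: → [4,6); WM=4; [2,4) fires=20
i=6 t=5 v=8: → [4,6); WM=4
i=7 t=9 v=7: → [8,10); WM=8; [4,6) fires=22
i=8 t=10 v=6: → [10,12); WM=9
i=9 t=6 v=8: → [6,8); WM=9; [6,8) fires=8
i=10 t=8 v=5: → [8,10); WM=9
i=11 t=11 v=3: → [10,12); WM=10; [8,10) fires=12
i=12 t=14 v=7: → [14,16); WM=13; [10,12) fires=9
i=13 t=8 v=4: DROP (t<13-4); WM=13
i=14 t=15 v=5: → [14,16); WM=14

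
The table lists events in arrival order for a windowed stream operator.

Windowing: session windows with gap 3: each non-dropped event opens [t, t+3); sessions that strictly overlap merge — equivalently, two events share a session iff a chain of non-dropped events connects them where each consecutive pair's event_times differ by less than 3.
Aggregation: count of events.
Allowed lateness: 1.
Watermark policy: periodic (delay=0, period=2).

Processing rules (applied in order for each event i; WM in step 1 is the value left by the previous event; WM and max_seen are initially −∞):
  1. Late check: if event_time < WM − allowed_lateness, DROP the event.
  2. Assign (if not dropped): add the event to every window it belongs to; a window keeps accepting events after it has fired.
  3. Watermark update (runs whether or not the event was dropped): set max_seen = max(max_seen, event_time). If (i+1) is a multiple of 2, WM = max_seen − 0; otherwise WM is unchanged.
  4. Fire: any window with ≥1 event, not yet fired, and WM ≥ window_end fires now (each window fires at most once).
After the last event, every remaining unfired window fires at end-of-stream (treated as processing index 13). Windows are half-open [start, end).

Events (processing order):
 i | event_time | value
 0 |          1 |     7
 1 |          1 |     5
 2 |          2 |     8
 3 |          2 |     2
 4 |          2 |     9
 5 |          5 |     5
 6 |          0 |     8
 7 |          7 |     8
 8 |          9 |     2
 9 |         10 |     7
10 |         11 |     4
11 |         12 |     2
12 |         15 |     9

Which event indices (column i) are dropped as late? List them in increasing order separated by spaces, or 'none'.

i=0 t=1 v=7: → [1,4); WM=−∞
i=1 t=1 v=5: → [1,4); WM=1
i=2 t=2 v=8: → [1,5); WM=1
i=3 t=2 v=2: → [1,5); WM=2
i=4 t=2 v=9: → [1,5); WM=2
i=5 t=5 v=5: → [5,8); WM=5
i=6 t=0 v=8: DROP (t<5-1); WM=5
i=7 t=7 v=8: → [5,10); WM=7
i=8 t=9 v=2: → [5,12); WM=7
i=9 t=10 v=7: → [5,13); WM=10
i=10 t=11 v=4: → [5,14); WM=10
i=11 t=12 v=2: → [5,15); WM=12
i=12 t=15 v=9: → [15,18); WM=12

6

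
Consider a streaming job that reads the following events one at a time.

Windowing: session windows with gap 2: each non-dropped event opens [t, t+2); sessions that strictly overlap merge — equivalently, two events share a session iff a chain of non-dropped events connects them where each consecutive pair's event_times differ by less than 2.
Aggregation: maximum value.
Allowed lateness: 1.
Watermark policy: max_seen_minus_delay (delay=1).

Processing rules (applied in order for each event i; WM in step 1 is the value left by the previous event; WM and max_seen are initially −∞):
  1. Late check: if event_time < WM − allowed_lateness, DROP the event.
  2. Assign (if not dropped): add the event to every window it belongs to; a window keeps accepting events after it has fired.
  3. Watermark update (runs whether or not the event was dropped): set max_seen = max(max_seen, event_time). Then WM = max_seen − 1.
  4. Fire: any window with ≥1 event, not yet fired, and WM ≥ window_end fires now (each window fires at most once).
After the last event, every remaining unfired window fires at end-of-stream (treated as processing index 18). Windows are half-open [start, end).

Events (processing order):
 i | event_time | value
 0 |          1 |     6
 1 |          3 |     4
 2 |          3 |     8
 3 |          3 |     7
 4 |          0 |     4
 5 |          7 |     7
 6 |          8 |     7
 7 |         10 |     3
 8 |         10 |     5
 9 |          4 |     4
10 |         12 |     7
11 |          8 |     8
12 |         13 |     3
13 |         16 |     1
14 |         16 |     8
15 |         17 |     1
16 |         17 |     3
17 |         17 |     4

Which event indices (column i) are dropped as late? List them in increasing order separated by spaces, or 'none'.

4 9 11

i=0 t=1 v=6: → [1,3); WM=0
i=1 t=3 v=4: → [3,5); WM=2
i=2 t=3 v=8: → [3,5); WM=2
i=3 t=3 v=7: → [3,5); WM=2
i=4 t=0 v=4: DROP (t<2-1); WM=2
i=5 t=7 v=7: → [7,9); WM=6
i=6 t=8 v=7: → [7,10); WM=7
i=7 t=10 v=3: → [10,12); WM=9
i=8 t=10 v=5: → [10,12); WM=9
i=9 t=4 v=4: DROP (t<9-1); WM=9
i=10 t=12 v=7: → [12,14); WM=11
i=11 t=8 v=8: DROP (t<11-1); WM=11
i=12 t=13 v=3: → [12,15); WM=12
i=13 t=16 v=1: → [16,18); WM=15
i=14 t=16 v=8: → [16,18); WM=15
i=15 t=17 v=1: → [16,19); WM=16
i=16 t=17 v=3: → [16,19); WM=16
i=17 t=17 v=4: → [16,19); WM=16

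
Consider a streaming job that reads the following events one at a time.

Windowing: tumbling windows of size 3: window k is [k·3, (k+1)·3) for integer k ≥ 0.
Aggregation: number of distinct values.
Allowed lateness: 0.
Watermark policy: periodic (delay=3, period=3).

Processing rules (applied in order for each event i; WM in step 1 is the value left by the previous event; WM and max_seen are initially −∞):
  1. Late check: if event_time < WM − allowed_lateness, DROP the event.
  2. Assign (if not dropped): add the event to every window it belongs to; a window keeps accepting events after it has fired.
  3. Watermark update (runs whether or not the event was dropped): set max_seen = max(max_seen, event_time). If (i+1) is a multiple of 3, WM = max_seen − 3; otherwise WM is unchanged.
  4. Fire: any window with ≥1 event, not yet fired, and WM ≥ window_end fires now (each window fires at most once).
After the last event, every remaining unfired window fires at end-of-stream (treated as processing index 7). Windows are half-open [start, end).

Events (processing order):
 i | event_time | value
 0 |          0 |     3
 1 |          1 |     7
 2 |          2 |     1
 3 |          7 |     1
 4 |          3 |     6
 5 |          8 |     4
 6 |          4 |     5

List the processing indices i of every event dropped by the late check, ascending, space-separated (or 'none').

6

i=0 t=0 v=3: → [0,3); WM=−∞
i=1 t=1 v=7: → [0,3); WM=−∞
i=2 t=2 v=1: → [0,3); WM=-1
i=3 t=7 v=1: → [6,9); WM=-1
i=4 t=3 v=6: → [3,6); WM=-1
i=5 t=8 v=4: → [6,9); WM=5; [0,3) fires=3
i=6 t=4 v=5: DROP (t<5-0); WM=5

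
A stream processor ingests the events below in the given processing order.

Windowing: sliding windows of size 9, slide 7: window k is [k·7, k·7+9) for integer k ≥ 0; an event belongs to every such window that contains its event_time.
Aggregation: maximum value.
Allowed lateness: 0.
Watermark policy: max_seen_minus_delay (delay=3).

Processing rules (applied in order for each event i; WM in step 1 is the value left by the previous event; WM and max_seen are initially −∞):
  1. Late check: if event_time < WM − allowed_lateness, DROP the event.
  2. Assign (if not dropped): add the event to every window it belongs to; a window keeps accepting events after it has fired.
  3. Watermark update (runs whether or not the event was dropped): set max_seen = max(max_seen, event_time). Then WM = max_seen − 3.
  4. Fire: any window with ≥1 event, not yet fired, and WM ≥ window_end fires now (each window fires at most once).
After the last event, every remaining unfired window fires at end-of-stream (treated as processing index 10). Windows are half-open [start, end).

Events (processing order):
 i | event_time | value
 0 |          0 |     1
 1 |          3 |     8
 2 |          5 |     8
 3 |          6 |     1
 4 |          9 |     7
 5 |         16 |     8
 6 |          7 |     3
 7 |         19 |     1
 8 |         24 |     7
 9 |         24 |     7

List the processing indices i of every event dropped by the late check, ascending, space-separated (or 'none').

i=0 t=0 v=1: → [0,9); WM=-3
i=1 t=3 v=8: → [0,9); WM=0
i=2 t=5 v=8: → [0,9); WM=2
i=3 t=6 v=1: → [0,9); WM=3
i=4 t=9 v=7: → [7,16); WM=6
i=5 t=16 v=8: → [14,23); WM=13; [0,9) fires=8
i=6 t=7 v=3: DROP (t<13-0); WM=13
i=7 t=19 v=1: → [14,23); WM=16; [7,16) fires=7
i=8 t=24 v=7: → [21,30); WM=21
i=9 t=24 v=7: → [21,30); WM=21

6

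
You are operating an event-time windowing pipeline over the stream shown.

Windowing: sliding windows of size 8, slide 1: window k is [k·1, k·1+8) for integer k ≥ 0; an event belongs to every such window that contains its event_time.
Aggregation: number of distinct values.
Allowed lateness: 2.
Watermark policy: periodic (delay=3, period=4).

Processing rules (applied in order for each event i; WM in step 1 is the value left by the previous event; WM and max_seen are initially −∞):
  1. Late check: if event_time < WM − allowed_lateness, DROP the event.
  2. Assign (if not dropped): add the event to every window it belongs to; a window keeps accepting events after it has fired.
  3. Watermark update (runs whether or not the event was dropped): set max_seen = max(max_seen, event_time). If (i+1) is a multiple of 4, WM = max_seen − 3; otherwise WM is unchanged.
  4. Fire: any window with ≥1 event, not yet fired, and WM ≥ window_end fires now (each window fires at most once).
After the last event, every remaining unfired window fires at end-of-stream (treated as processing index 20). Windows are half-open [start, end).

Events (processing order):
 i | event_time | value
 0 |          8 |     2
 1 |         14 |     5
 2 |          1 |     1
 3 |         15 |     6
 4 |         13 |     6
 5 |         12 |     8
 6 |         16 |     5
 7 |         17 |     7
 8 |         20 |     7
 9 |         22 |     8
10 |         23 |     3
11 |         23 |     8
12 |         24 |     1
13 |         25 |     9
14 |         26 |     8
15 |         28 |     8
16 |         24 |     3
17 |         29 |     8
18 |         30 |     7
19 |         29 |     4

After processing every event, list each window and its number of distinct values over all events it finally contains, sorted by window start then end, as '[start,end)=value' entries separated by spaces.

[0,8)=1 [1,9)=2 [2,10)=1 [3,11)=1 [4,12)=1 [5,13)=2 [6,14)=3 [7,15)=4 [8,16)=4 [9,17)=3 [10,18)=4 [11,19)=4 [12,20)=4 [13,21)=3 [14,22)=3 [15,23)=4 [16,24)=4 [17,25)=4 [18,26)=5 [19,27)=5 [20,28)=5 [21,29)=4 [22,30)=5 [23,31)=6 [24,32)=6 [25,33)=4 [26,34)=3 [27,35)=3 [28,36)=3 [29,37)=3 [30,38)=1

i=0 t=8 v=2: → [8,16),[7,15),[6,14),[5,13),[4,12),[3,11),[2,10),[1,9); WM=−∞
i=1 t=14 v=5: → [14,22),[13,21),[12,20),[11,19),[10,18),[9,17),[8,16),[7,15); WM=−∞
i=2 t=1 v=1: → [1,9),[0,8); WM=−∞
i=3 t=15 v=6: → [15,23),[14,22),[13,21),[12,20),[11,19),[10,18),[9,17),[8,16); WM=12; [0,8) fires=1 [1,9) fires=2 [2,10) fires=1 [3,11) fires=1 [4,12) fires=1
i=4 t=13 v=6: → [13,21),[12,20),[11,19),[10,18),[9,17),[8,16),[7,15),[6,14); WM=12
i=5 t=12 v=8: → [12,20),[11,19),[10,18),[9,17),[8,16),[7,15),[6,14),[5,13); WM=12
i=6 t=16 v=5: → [16,24),[15,23),[14,22),[13,21),[12,20),[11,19),[10,18),[9,17); WM=12
i=7 t=17 v=7: → [17,25),[16,24),[15,23),[14,22),[13,21),[12,20),[11,19),[10,18); WM=14; [5,13) fires=2 [6,14) fires=3
i=8 t=20 v=7: → [20,28),[19,27),[18,26),[17,25),[16,24),[15,23),[14,22),[13,21); WM=14
i=9 t=22 v=8: → [22,30),[21,29),[20,28),[19,27),[18,26),[17,25),[16,24),[15,23); WM=14
i=10 t=23 v=3: → [23,31),[22,30),[21,29),[20,28),[19,27),[18,26),[17,25),[16,24); WM=14
i=11 t=23 v=8: → [23,31),[22,30),[21,29),[20,28),[19,27),[18,26),[17,25),[16,24); WM=20; [7,15) fires=4 [8,16) fires=4 [9,17) fires=3 [10,18) fires=4 [11,19) fires=4 [12,20) fires=4
i=12 t=24 v=1: → [24,32),[23,31),[22,30),[21,29),[20,28),[19,27),[18,26),[17,25); WM=20
i=13 t=25 v=9: → [25,33),[24,32),[23,31),[22,30),[21,29),[20,28),[19,27),[18,26); WM=20
i=14 t=26 v=8: → [26,34),[25,33),[24,32),[23,31),[22,30),[21,29),[20,28),[19,27); WM=20
i=15 t=28 v=8: → [28,36),[27,35),[26,34),[25,33),[24,32),[23,31),[22,30),[21,29); WM=25; [13,21) fires=3 [14,22) fires=3 [15,23) fires=4 [16,24) fires=4 [17,25) fires=4
i=16 t=24 v=3: → [24,32),[23,31),[22,30),[21,29),[20,28),[19,27),[18,26),[17,25); WM=25
i=17 t=29 v=8: → [29,37),[28,36),[27,35),[26,34),[25,33),[24,32),[23,31),[22,30); WM=25
i=18 t=30 v=7: → [30,38),[29,37),[28,36),[27,35),[26,34),[25,33),[24,32),[23,31); WM=25
i=19 t=29 v=4: → [29,37),[28,36),[27,35),[26,34),[25,33),[24,32),[23,31),[22,30); WM=27; [18,26) fires=5 [19,27) fires=5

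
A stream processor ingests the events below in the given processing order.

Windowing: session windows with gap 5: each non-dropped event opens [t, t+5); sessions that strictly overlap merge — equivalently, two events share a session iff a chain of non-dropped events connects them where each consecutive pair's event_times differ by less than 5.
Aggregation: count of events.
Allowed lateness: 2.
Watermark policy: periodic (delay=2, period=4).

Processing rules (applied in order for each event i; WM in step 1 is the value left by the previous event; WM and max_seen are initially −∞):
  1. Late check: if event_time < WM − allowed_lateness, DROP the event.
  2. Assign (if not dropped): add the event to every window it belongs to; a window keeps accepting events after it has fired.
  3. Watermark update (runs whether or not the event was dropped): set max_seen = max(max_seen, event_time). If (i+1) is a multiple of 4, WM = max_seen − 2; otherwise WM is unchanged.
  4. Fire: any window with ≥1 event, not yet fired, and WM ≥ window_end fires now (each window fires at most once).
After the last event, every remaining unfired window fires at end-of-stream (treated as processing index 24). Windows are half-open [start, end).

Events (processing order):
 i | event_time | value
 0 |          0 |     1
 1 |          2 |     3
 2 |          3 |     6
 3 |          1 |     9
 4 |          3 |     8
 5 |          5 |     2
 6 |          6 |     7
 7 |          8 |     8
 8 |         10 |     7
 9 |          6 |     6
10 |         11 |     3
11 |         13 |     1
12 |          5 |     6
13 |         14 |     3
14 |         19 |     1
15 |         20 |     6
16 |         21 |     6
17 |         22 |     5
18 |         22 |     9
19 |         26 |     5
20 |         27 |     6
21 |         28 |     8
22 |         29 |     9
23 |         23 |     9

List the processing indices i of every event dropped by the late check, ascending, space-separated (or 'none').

12

i=0 t=0 v=1: → [0,5); WM=−∞
i=1 t=2 v=3: → [0,7); WM=−∞
i=2 t=3 v=6: → [0,8); WM=−∞
i=3 t=1 v=9: → [0,8); WM=1
i=4 t=3 v=8: → [0,8); WM=1
i=5 t=5 v=2: → [0,10); WM=1
i=6 t=6 v=7: → [0,11); WM=1
i=7 t=8 v=8: → [0,13); WM=6
i=8 t=10 v=7: → [0,15); WM=6
i=9 t=6 v=6: → [0,15); WM=6
i=10 t=11 v=3: → [0,16); WM=6
i=11 t=13 v=1: → [0,18); WM=11
i=12 t=5 v=6: DROP (t<11-2); WM=11
i=13 t=14 v=3: → [0,19); WM=11
i=14 t=19 v=1: → [19,24); WM=11
i=15 t=20 v=6: → [19,25); WM=18
i=16 t=21 v=6: → [19,26); WM=18
i=17 t=22 v=5: → [19,27); WM=18
i=18 t=22 v=9: → [19,27); WM=18
i=19 t=26 v=5: → [19,31); WM=24
i=20 t=27 v=6: → [19,32); WM=24
i=21 t=28 v=8: → [19,33); WM=24
i=22 t=29 v=9: → [19,34); WM=24
i=23 t=23 v=9: → [19,34); WM=27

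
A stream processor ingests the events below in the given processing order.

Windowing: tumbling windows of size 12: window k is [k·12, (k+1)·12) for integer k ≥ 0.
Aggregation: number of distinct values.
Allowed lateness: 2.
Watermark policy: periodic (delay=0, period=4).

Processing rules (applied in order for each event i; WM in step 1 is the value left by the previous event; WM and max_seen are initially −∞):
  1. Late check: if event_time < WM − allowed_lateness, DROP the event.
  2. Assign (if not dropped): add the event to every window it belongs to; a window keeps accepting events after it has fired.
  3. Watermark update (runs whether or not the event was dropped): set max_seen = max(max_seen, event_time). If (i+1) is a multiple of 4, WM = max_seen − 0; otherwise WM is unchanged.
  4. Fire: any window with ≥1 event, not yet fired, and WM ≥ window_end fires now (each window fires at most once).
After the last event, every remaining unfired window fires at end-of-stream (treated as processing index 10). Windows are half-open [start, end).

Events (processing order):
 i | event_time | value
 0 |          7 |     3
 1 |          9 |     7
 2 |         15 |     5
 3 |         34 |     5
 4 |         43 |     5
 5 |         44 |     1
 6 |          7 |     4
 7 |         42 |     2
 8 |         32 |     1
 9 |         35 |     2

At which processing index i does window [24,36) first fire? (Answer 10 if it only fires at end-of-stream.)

7

i=0 t=7 v=3: → [0,12); WM=−∞
i=1 t=9 v=7: → [0,12); WM=−∞
i=2 t=15 v=5: → [12,24); WM=−∞
i=3 t=34 v=5: → [24,36); WM=34; [0,12) fires=2 [12,24) fires=1
i=4 t=43 v=5: → [36,48); WM=34
i=5 t=44 v=1: → [36,48); WM=34
i=6 t=7 v=4: DROP (t<34-2); WM=34
i=7 t=42 v=2: → [36,48); WM=44; [24,36) fires=1
i=8 t=32 v=1: DROP (t<44-2); WM=44
i=9 t=35 v=2: DROP (t<44-2); WM=44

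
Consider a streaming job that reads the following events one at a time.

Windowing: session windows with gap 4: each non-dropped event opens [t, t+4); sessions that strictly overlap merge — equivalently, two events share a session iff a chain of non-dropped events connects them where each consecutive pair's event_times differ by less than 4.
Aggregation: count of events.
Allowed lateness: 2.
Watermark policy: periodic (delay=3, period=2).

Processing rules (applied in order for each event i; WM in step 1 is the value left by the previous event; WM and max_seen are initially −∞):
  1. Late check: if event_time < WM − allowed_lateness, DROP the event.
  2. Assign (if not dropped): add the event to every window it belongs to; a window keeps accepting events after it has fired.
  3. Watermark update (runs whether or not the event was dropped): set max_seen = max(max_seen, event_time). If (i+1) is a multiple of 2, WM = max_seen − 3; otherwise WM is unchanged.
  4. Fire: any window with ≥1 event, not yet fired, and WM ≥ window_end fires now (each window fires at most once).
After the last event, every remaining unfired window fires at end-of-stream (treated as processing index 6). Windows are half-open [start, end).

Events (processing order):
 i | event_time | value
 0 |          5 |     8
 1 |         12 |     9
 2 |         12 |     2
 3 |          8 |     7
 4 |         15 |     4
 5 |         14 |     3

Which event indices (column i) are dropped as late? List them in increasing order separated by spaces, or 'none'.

none

i=0 t=5 v=8: → [5,9); WM=−∞
i=1 t=12 v=9: → [12,16); WM=9
i=2 t=12 v=2: → [12,16); WM=9
i=3 t=8 v=7: → [5,12); WM=9
i=4 t=15 v=4: → [12,19); WM=9
i=5 t=14 v=3: → [12,19); WM=12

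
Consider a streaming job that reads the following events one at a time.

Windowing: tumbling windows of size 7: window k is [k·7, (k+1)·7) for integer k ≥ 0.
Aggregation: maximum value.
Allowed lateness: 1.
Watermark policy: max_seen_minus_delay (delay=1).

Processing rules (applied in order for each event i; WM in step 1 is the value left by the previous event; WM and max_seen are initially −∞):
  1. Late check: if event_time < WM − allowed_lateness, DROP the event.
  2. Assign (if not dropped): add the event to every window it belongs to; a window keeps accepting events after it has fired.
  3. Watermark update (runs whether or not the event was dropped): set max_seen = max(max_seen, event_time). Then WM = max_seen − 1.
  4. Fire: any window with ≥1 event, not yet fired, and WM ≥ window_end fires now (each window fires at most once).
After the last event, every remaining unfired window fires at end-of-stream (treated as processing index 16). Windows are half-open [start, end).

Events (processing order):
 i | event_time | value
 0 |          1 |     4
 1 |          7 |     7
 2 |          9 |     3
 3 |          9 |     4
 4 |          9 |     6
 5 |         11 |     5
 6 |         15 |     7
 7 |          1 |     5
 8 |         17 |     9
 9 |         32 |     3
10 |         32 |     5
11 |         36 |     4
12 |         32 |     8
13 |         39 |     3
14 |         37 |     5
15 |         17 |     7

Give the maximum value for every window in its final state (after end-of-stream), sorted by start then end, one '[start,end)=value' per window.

i=0 t=1 v=4: → [0,7); WM=0
i=1 t=7 v=7: → [7,14); WM=6
i=2 t=9 v=3: → [7,14); WM=8; [0,7) fires=4
i=3 t=9 v=4: → [7,14); WM=8
i=4 t=9 v=6: → [7,14); WM=8
i=5 t=11 v=5: → [7,14); WM=10
i=6 t=15 v=7: → [14,21); WM=14; [7,14) fires=7
i=7 t=1 v=5: DROP (t<14-1); WM=14
i=8 t=17 v=9: → [14,21); WM=16
i=9 t=32 v=3: → [28,35); WM=31; [14,21) fires=9
i=10 t=32 v=5: → [28,35); WM=31
i=11 t=36 v=4: → [35,42); WM=35; [28,35) fires=5
i=12 t=32 v=8: DROP (t<35-1); WM=35
i=13 t=39 v=3: → [35,42); WM=38
i=14 t=37 v=5: → [35,42); WM=38
i=15 t=17 v=7: DROP (t<38-1); WM=38

[0,7)=4 [7,14)=7 [14,21)=9 [28,35)=5 [35,42)=5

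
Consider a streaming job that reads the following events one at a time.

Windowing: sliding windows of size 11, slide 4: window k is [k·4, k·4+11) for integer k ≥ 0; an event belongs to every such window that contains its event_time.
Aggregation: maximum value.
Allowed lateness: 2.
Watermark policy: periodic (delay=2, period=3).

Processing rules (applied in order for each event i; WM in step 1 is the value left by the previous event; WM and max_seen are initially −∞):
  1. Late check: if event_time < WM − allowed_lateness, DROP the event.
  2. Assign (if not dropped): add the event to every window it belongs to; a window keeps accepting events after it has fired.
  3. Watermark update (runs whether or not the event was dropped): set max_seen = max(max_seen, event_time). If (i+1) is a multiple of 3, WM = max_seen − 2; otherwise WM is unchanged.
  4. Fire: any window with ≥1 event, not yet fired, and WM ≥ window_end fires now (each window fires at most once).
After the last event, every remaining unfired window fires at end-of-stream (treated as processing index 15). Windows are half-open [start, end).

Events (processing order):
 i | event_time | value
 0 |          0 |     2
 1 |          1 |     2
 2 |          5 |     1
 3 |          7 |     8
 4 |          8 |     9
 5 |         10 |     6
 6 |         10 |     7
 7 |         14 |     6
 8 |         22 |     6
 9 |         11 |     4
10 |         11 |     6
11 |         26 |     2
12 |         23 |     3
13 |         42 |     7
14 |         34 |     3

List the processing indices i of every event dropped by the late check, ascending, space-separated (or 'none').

i=0 t=0 v=2: → [0,11); WM=−∞
i=1 t=1 v=2: → [0,11); WM=−∞
i=2 t=5 v=1: → [4,15),[0,11); WM=3
i=3 t=7 v=8: → [4,15),[0,11); WM=3
i=4 t=8 v=9: → [8,19),[4,15),[0,11); WM=3
i=5 t=10 v=6: → [8,19),[4,15),[0,11); WM=8
i=6 t=10 v=7: → [8,19),[4,15),[0,11); WM=8
i=7 t=14 v=6: → [12,23),[8,19),[4,15); WM=8
i=8 t=22 v=6: → [20,31),[16,27),[12,23); WM=20; [0,11) fires=9 [4,15) fires=9 [8,19) fires=9
i=9 t=11 v=4: DROP (t<20-2); WM=20
i=10 t=11 v=6: DROP (t<20-2); WM=20
i=11 t=26 v=2: → [24,35),[20,31),[16,27); WM=24; [12,23) fires=6
i=12 t=23 v=3: → [20,31),[16,27); WM=24
i=13 t=42 v=7: → [40,51),[36,47),[32,43); WM=24
i=14 t=34 v=3: → [32,43),[28,39),[24,35); WM=40; [16,27) fires=6 [20,31) fires=6 [24,35) fires=3 [28,39) fires=3

9 10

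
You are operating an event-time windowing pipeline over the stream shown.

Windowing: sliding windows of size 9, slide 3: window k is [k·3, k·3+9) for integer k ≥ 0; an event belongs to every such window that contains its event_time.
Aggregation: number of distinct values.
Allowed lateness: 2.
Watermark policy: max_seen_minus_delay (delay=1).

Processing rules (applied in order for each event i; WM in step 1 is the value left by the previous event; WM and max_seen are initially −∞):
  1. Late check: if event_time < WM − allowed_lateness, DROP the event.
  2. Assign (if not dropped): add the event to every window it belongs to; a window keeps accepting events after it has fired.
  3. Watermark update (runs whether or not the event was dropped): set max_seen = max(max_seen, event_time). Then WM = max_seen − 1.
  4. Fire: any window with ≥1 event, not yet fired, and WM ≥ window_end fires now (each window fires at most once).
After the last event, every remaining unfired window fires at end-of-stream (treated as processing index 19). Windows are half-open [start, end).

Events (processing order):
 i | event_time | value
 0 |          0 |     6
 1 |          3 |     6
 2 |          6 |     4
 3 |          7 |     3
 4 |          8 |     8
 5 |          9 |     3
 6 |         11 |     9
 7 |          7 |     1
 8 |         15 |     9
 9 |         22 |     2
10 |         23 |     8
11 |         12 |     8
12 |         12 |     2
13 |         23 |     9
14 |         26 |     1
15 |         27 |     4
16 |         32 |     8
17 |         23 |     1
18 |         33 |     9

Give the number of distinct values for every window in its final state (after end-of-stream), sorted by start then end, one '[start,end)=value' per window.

i=0 t=0 v=6: → [0,9); WM=-1
i=1 t=3 v=6: → [3,12),[0,9); WM=2
i=2 t=6 v=4: → [6,15),[3,12),[0,9); WM=5
i=3 t=7 v=3: → [6,15),[3,12),[0,9); WM=6
i=4 t=8 v=8: → [6,15),[3,12),[0,9); WM=7
i=5 t=9 v=3: → [9,18),[6,15),[3,12); WM=8
i=6 t=11 v=9: → [9,18),[6,15),[3,12); WM=10; [0,9) fires=4
i=7 t=7 v=1: DROP (t<10-2); WM=10
i=8 t=15 v=9: → [15,24),[12,21),[9,18); WM=14; [3,12) fires=5
i=9 t=22 v=2: → [21,30),[18,27),[15,24); WM=21; [6,15) fires=4 [9,18) fires=2 [12,21) fires=1
i=10 t=23 v=8: → [21,30),[18,27),[15,24); WM=22
i=11 t=12 v=8: DROP (t<22-2); WM=22
i=12 t=12 v=2: DROP (t<22-2); WM=22
i=13 t=23 v=9: → [21,30),[18,27),[15,24); WM=22
i=14 t=26 v=1: → [24,33),[21,30),[18,27); WM=25; [15,24) fires=3
i=15 t=27 v=4: → [27,36),[24,33),[21,30); WM=26
i=16 t=32 v=8: → [30,39),[27,36),[24,33); WM=31; [18,27) fires=4 [21,30) fires=5
i=17 t=23 v=1: DROP (t<31-2); WM=31
i=18 t=33 v=9: → [33,42),[30,39),[27,36); WM=32

[0,9)=4 [3,12)=5 [6,15)=4 [9,18)=2 [12,21)=1 [15,24)=3 [18,27)=4 [21,30)=5 [24,33)=3 [27,36)=3 [30,39)=2 [33,42)=1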